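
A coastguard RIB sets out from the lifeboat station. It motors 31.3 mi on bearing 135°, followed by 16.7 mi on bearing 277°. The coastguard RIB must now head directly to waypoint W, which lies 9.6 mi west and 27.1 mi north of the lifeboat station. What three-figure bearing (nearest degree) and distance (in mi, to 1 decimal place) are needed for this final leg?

342°, 49.6 mi

Leg 1 (135°, 31.3 mi): east 31.3 sin 135° = 22.13, north 31.3 cos 135° = -22.13
Leg 2 (277°, 16.7 mi): east 16.7 sin 277° = -16.58, north 16.7 cos 277° = 2.04
Current position: (5.56, -20.10). Target: (-9.6, 27.1). Remaining: Δeast = -15.16, Δnorth = 47.20.
Bearing = atan2(-15.16, 47.20) mod 360° = 342.20°; distance = √((-15.16)² + (47.20)²) = 49.571 mi.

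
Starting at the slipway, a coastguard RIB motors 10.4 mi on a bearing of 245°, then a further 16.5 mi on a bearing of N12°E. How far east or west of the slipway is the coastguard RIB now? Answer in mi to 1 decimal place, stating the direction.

6.0 mi west

Leg 1 (245°, 10.4 mi): east 10.4 sin 245° = -9.43, north 10.4 cos 245° = -4.40
Leg 2 (N12°E, 16.5 mi): east 16.5 sin 12° = 3.43, north 16.5 cos 12° = 16.14
Net east component: -6.00 mi.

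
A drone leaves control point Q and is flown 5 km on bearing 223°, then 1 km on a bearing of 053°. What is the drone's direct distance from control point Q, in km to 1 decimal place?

4.0 km

Leg 1 (223°, 5 km): east 5 sin 223° = -3.41, north 5 cos 223° = -3.66
Leg 2 (053°, 1 km): east 1 sin 53° = 0.80, north 1 cos 53° = 0.60
Net: -2.61 east, -3.05 north. Distance = √((-2.61)² + (-3.05)²) = 4.019 km.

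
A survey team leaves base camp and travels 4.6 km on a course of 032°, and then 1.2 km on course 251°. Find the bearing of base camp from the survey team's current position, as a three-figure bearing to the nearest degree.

Leg 1 (032°, 4.6 km): east 4.6 sin 32° = 2.44, north 4.6 cos 32° = 3.90
Leg 2 (251°, 1.2 km): east 1.2 sin 251° = -1.13, north 1.2 cos 251° = -0.39
Net displacement: 1.30 east, 3.51 north. Direction back to start is (-1.30, -3.51): bearing = atan2(-1.30, -3.51) mod 360° = 200.36° ≈ 200°.

200°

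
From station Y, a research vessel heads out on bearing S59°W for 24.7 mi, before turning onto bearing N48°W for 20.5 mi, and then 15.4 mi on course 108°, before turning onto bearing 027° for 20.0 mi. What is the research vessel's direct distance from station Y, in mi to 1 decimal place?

18.9 mi

Leg 1 (S59°W, 24.7 mi): east 24.7 sin 239° = -21.17, north 24.7 cos 239° = -12.72
Leg 2 (N48°W, 20.5 mi): east 20.5 sin 312° = -15.23, north 20.5 cos 312° = 13.72
Leg 3 (108°, 15.4 mi): east 15.4 sin 108° = 14.65, north 15.4 cos 108° = -4.76
Leg 4 (027°, 20.0 mi): east 20.0 sin 27° = 9.08, north 20.0 cos 27° = 17.82
Net: -12.68 east, 14.06 north. Distance = √((-12.68)² + (14.06)²) = 18.931 mi.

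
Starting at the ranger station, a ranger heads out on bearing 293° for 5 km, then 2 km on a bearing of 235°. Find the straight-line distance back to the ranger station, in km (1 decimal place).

Leg 1 (293°, 5 km): east 5 sin 293° = -4.60, north 5 cos 293° = 1.95
Leg 2 (235°, 2 km): east 2 sin 235° = -1.64, north 2 cos 235° = -1.15
Net: -6.24 east, 0.81 north. Distance = √((-6.24)² + (0.81)²) = 6.293 km.

6.3 km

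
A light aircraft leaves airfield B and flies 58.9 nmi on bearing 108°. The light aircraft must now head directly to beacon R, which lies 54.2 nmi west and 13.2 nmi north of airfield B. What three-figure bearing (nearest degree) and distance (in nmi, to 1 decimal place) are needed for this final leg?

286°, 114.6 nmi

Leg 1 (108°, 58.9 nmi): east 58.9 sin 108° = 56.02, north 58.9 cos 108° = -18.20
Current position: (56.02, -18.20). Target: (-54.2, 13.2). Remaining: Δeast = -110.22, Δnorth = 31.40.
Bearing = atan2(-110.22, 31.40) mod 360° = 285.90°; distance = √((-110.22)² + (31.40)²) = 114.603 nmi.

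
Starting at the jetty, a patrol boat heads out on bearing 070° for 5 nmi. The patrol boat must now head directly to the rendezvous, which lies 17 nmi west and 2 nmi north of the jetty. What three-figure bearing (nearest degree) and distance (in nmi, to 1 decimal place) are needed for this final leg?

Leg 1 (070°, 5 nmi): east 5 sin 70° = 4.70, north 5 cos 70° = 1.71
Current position: (4.70, 1.71). Target: (-17, 2). Remaining: Δeast = -21.70, Δnorth = 0.29.
Bearing = atan2(-21.70, 0.29) mod 360° = 270.77°; distance = √((-21.70)² + (0.29)²) = 21.700 nmi.

271°, 21.7 nmi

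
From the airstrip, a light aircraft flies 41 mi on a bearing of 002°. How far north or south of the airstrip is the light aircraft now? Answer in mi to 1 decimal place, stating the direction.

Leg 1 (002°, 41 mi): east 41 sin 2° = 1.43, north 41 cos 2° = 40.98
Net north component: 40.98 mi.

41.0 mi north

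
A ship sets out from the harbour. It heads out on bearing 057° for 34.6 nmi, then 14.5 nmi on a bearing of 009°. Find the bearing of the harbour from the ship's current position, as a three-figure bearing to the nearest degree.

Leg 1 (057°, 34.6 nmi): east 34.6 sin 57° = 29.02, north 34.6 cos 57° = 18.84
Leg 2 (009°, 14.5 nmi): east 14.5 sin 9° = 2.27, north 14.5 cos 9° = 14.32
Net displacement: 31.29 east, 33.17 north. Direction back to start is (-31.29, -33.17): bearing = atan2(-31.29, -33.17) mod 360° = 223.33° ≈ 223°.

223°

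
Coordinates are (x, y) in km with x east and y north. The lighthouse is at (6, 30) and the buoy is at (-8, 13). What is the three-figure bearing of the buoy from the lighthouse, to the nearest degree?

219°

Δeast = -8 − 6 = -14.00; Δnorth = 13 − 30 = -17.00.
Bearing = atan2(Δeast, Δnorth) mod 360° = 219.47° ≈ 219°.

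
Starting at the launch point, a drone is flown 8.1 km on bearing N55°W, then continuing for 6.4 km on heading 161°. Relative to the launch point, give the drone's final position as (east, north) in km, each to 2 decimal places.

Leg 1 (N55°W, 8.1 km): east 8.1 sin 305° = -6.64, north 8.1 cos 305° = 4.65
Leg 2 (161°, 6.4 km): east 6.4 sin 161° = 2.08, north 6.4 cos 161° = -6.05
Summing: -4.55 km east, -1.41 km north → (-4.55, -1.41).

(-4.55, -1.41)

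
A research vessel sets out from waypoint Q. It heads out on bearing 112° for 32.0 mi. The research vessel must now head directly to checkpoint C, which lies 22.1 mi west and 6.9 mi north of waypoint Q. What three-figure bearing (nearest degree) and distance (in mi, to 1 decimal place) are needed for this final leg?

Leg 1 (112°, 32.0 mi): east 32.0 sin 112° = 29.67, north 32.0 cos 112° = -11.99
Current position: (29.67, -11.99). Target: (-22.1, 6.9). Remaining: Δeast = -51.77, Δnorth = 18.89.
Bearing = atan2(-51.77, 18.89) mod 360° = 290.04°; distance = √((-51.77)² + (18.89)²) = 55.108 mi.

290°, 55.1 mi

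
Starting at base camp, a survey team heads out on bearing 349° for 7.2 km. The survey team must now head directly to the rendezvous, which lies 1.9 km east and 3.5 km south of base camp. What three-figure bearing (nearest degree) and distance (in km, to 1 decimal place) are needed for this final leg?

163°, 11.1 km

Leg 1 (349°, 7.2 km): east 7.2 sin 349° = -1.37, north 7.2 cos 349° = 7.07
Current position: (-1.37, 7.07). Target: (1.9, -3.5). Remaining: Δeast = 3.27, Δnorth = -10.57.
Bearing = atan2(3.27, -10.57) mod 360° = 162.79°; distance = √((3.27)² + (-10.57)²) = 11.063 km.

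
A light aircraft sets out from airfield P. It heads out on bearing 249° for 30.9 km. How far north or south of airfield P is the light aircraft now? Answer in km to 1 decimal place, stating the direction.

11.1 km south

Leg 1 (249°, 30.9 km): east 30.9 sin 249° = -28.85, north 30.9 cos 249° = -11.07
Net north component: -11.07 km.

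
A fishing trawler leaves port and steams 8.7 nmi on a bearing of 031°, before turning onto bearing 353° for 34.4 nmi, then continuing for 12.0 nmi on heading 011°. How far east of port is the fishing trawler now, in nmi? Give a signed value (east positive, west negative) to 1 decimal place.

2.6 nmi

Leg 1 (031°, 8.7 nmi): east 8.7 sin 31° = 4.48, north 8.7 cos 31° = 7.46
Leg 2 (353°, 34.4 nmi): east 34.4 sin 353° = -4.19, north 34.4 cos 353° = 34.14
Leg 3 (011°, 12.0 nmi): east 12.0 sin 11° = 2.29, north 12.0 cos 11° = 11.78
Net east component: 2.58 nmi.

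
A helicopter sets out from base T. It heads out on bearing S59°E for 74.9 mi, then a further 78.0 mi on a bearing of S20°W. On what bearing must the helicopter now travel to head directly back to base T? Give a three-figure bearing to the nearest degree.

Leg 1 (S59°E, 74.9 mi): east 74.9 sin 121° = 64.20, north 74.9 cos 121° = -38.58
Leg 2 (S20°W, 78.0 mi): east 78.0 sin 200° = -26.68, north 78.0 cos 200° = -73.30
Net displacement: 37.52 east, -111.87 north. Direction back to start is (-37.52, 111.87): bearing = atan2(-37.52, 111.87) mod 360° = 341.46° ≈ 341°.

341°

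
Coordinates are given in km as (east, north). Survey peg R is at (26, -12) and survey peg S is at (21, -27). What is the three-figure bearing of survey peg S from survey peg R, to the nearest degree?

198°

Δeast = 21 − 26 = -5.00; Δnorth = -27 − -12 = -15.00.
Bearing = atan2(Δeast, Δnorth) mod 360° = 198.43° ≈ 198°.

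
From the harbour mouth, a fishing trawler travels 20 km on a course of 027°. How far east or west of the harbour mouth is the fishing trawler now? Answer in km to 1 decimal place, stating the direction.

9.1 km east

Leg 1 (027°, 20 km): east 20 sin 27° = 9.08, north 20 cos 27° = 17.82
Net east component: 9.08 km.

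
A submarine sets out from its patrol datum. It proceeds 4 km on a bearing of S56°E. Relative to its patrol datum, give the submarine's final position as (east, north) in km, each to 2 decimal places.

Leg 1 (S56°E, 4 km): east 4 sin 124° = 3.32, north 4 cos 124° = -2.24
Summing: 3.32 km east, -2.24 km north → (3.32, -2.24).

(3.32, -2.24)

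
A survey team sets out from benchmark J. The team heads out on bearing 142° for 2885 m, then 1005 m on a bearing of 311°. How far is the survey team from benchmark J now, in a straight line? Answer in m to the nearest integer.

1908 m

Leg 1 (142°, 2885 m): east 2885 sin 142° = 1776.18, north 2885 cos 142° = -2273.41
Leg 2 (311°, 1005 m): east 1005 sin 311° = -758.48, north 1005 cos 311° = 659.34
Net: 1017.70 east, -1614.07 north. Distance = √((1017.70)² + (-1614.07)²) = 1908.125 m.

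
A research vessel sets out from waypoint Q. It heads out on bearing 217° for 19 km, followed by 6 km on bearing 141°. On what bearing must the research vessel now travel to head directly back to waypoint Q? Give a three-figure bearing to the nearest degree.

Leg 1 (217°, 19 km): east 19 sin 217° = -11.43, north 19 cos 217° = -15.17
Leg 2 (141°, 6 km): east 6 sin 141° = 3.78, north 6 cos 141° = -4.66
Net displacement: -7.66 east, -19.84 north. Direction back to start is (7.66, 19.84): bearing = atan2(7.66, 19.84) mod 360° = 21.11° ≈ 021°.

021°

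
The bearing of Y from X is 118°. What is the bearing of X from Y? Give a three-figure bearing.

298°

Back-bearing = 118° + 180° = 298°.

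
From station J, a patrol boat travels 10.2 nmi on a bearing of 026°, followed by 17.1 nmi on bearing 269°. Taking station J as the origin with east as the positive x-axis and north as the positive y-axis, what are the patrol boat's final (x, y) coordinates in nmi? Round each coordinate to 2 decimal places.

(-12.63, 8.87)

Leg 1 (026°, 10.2 nmi): east 10.2 sin 26° = 4.47, north 10.2 cos 26° = 9.17
Leg 2 (269°, 17.1 nmi): east 17.1 sin 269° = -17.10, north 17.1 cos 269° = -0.30
Summing: -12.63 nmi east, 8.87 nmi north → (-12.63, 8.87).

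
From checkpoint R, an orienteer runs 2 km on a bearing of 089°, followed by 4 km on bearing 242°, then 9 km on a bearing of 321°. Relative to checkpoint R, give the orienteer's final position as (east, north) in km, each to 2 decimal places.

(-7.20, 5.15)

Leg 1 (089°, 2 km): east 2 sin 89° = 2.00, north 2 cos 89° = 0.03
Leg 2 (242°, 4 km): east 4 sin 242° = -3.53, north 4 cos 242° = -1.88
Leg 3 (321°, 9 km): east 9 sin 321° = -5.66, north 9 cos 321° = 6.99
Summing: -7.20 km east, 5.15 km north → (-7.20, 5.15).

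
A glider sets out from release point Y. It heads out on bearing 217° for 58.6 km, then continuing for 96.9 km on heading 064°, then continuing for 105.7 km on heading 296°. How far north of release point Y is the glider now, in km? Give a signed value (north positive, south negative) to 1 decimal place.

Leg 1 (217°, 58.6 km): east 58.6 sin 217° = -35.27, north 58.6 cos 217° = -46.80
Leg 2 (064°, 96.9 km): east 96.9 sin 64° = 87.09, north 96.9 cos 64° = 42.48
Leg 3 (296°, 105.7 km): east 105.7 sin 296° = -95.00, north 105.7 cos 296° = 46.34
Net north component: 42.01 km.

42.0 km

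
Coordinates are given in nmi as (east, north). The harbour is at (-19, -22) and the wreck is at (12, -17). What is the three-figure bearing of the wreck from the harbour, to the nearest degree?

081°

Δeast = 12 − -19 = 31.00; Δnorth = -17 − -22 = 5.00.
Bearing = atan2(Δeast, Δnorth) mod 360° = 80.84° ≈ 081°.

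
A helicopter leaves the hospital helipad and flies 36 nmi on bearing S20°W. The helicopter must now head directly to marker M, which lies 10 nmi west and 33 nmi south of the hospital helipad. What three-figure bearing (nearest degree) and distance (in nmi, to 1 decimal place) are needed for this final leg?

070°, 2.5 nmi

Leg 1 (S20°W, 36 nmi): east 36 sin 200° = -12.31, north 36 cos 200° = -33.83
Current position: (-12.31, -33.83). Target: (-10, -33). Remaining: Δeast = 2.31, Δnorth = 0.83.
Bearing = atan2(2.31, 0.83) mod 360° = 70.28°; distance = √((2.31)² + (0.83)²) = 2.457 nmi.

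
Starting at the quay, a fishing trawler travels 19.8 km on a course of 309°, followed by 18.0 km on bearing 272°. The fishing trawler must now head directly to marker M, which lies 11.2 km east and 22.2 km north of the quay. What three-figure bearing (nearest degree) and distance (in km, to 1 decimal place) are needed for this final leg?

078°, 45.5 km

Leg 1 (309°, 19.8 km): east 19.8 sin 309° = -15.39, north 19.8 cos 309° = 12.46
Leg 2 (272°, 18.0 km): east 18.0 sin 272° = -17.99, north 18.0 cos 272° = 0.63
Current position: (-33.38, 13.09). Target: (11.2, 22.2). Remaining: Δeast = 44.58, Δnorth = 9.11.
Bearing = atan2(44.58, 9.11) mod 360° = 78.45°; distance = √((44.58)² + (9.11)²) = 45.498 km.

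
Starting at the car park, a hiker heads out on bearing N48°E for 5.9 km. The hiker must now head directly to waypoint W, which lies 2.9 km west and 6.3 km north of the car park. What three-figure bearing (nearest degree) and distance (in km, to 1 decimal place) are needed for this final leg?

288°, 7.7 km

Leg 1 (N48°E, 5.9 km): east 5.9 sin 48° = 4.38, north 5.9 cos 48° = 3.95
Current position: (4.38, 3.95). Target: (-2.9, 6.3). Remaining: Δeast = -7.28, Δnorth = 2.35.
Bearing = atan2(-7.28, 2.35) mod 360° = 287.89°; distance = √((-7.28)² + (2.35)²) = 7.655 km.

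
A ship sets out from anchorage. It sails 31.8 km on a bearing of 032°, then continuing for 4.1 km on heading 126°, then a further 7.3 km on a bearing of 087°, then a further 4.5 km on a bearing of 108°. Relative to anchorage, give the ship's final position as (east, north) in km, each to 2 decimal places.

Leg 1 (032°, 31.8 km): east 31.8 sin 32° = 16.85, north 31.8 cos 32° = 26.97
Leg 2 (126°, 4.1 km): east 4.1 sin 126° = 3.32, north 4.1 cos 126° = -2.41
Leg 3 (087°, 7.3 km): east 7.3 sin 87° = 7.29, north 7.3 cos 87° = 0.38
Leg 4 (108°, 4.5 km): east 4.5 sin 108° = 4.28, north 4.5 cos 108° = -1.39
Summing: 31.74 km east, 23.55 km north → (31.74, 23.55).

(31.74, 23.55)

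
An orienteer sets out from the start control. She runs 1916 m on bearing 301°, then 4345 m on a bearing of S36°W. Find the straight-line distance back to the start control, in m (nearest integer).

Leg 1 (301°, 1916 m): east 1916 sin 301° = -1642.33, north 1916 cos 301° = 986.81
Leg 2 (S36°W, 4345 m): east 4345 sin 216° = -2553.93, north 4345 cos 216° = -3515.18
Net: -4196.26 east, -2528.37 north. Distance = √((-4196.26)² + (-2528.37)²) = 4899.105 m.

4899 m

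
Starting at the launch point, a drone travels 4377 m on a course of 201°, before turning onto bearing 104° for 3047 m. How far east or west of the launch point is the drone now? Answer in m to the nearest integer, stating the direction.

1388 m east

Leg 1 (201°, 4377 m): east 4377 sin 201° = -1568.58, north 4377 cos 201° = -4086.28
Leg 2 (104°, 3047 m): east 3047 sin 104° = 2956.49, north 3047 cos 104° = -737.14
Net east component: 1387.91 m.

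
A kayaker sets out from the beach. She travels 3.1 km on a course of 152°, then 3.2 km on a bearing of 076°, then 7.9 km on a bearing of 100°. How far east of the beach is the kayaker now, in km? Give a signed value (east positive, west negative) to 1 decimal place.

12.3 km

Leg 1 (152°, 3.1 km): east 3.1 sin 152° = 1.46, north 3.1 cos 152° = -2.74
Leg 2 (076°, 3.2 km): east 3.2 sin 76° = 3.10, north 3.2 cos 76° = 0.77
Leg 3 (100°, 7.9 km): east 7.9 sin 100° = 7.78, north 7.9 cos 100° = -1.37
Net east component: 12.34 km.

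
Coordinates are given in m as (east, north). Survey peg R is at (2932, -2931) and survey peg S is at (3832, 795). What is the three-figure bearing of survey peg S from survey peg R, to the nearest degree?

Δeast = 3832 − 2932 = 900.00; Δnorth = 795 − -2931 = 3726.00.
Bearing = atan2(Δeast, Δnorth) mod 360° = 13.58° ≈ 014°.

014°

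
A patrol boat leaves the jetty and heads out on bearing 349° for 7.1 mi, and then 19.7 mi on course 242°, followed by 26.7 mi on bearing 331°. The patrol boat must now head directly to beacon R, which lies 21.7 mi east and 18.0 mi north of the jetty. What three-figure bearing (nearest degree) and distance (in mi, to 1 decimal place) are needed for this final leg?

093°, 53.5 mi

Leg 1 (349°, 7.1 mi): east 7.1 sin 349° = -1.35, north 7.1 cos 349° = 6.97
Leg 2 (242°, 19.7 mi): east 19.7 sin 242° = -17.39, north 19.7 cos 242° = -9.25
Leg 3 (331°, 26.7 mi): east 26.7 sin 331° = -12.94, north 26.7 cos 331° = 23.35
Current position: (-31.69, 21.07). Target: (21.7, 18.0). Remaining: Δeast = 53.39, Δnorth = -3.07.
Bearing = atan2(53.39, -3.07) mod 360° = 93.29°; distance = √((53.39)² + (-3.07)²) = 53.482 mi.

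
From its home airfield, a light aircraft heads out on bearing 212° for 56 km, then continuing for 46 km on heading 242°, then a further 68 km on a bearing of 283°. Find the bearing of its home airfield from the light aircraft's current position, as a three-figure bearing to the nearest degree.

Leg 1 (212°, 56 km): east 56 sin 212° = -29.68, north 56 cos 212° = -47.49
Leg 2 (242°, 46 km): east 46 sin 242° = -40.62, north 46 cos 242° = -21.60
Leg 3 (283°, 68 km): east 68 sin 283° = -66.26, north 68 cos 283° = 15.30
Net displacement: -136.55 east, -53.79 north. Direction back to start is (136.55, 53.79): bearing = atan2(136.55, 53.79) mod 360° = 68.50° ≈ 068°.

068°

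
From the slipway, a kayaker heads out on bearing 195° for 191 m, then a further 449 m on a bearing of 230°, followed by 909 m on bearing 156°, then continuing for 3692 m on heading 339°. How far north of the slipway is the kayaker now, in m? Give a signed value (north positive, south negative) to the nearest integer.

2143 m

Leg 1 (195°, 191 m): east 191 sin 195° = -49.43, north 191 cos 195° = -184.49
Leg 2 (230°, 449 m): east 449 sin 230° = -343.95, north 449 cos 230° = -288.61
Leg 3 (156°, 909 m): east 909 sin 156° = 369.72, north 909 cos 156° = -830.41
Leg 4 (339°, 3692 m): east 3692 sin 339° = -1323.09, north 3692 cos 339° = 3446.78
Net north component: 2143.26 m.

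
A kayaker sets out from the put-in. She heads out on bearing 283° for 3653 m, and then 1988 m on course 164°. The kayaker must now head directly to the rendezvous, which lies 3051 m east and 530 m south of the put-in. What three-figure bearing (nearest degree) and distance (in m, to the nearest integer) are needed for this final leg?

Leg 1 (283°, 3653 m): east 3653 sin 283° = -3559.37, north 3653 cos 283° = 821.75
Leg 2 (164°, 1988 m): east 1988 sin 164° = 547.97, north 1988 cos 164° = -1910.99
Current position: (-3011.41, -1089.24). Target: (3051, -530). Remaining: Δeast = 6062.41, Δnorth = 559.24.
Bearing = atan2(6062.41, 559.24) mod 360° = 84.73°; distance = √((6062.41)² + (559.24)²) = 6088.146 m.

085°, 6088 m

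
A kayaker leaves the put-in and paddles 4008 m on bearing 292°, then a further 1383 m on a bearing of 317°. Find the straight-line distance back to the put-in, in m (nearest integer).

Leg 1 (292°, 4008 m): east 4008 sin 292° = -3716.15, north 4008 cos 292° = 1501.42
Leg 2 (317°, 1383 m): east 1383 sin 317° = -943.20, north 1383 cos 317° = 1011.46
Net: -4659.36 east, 2512.89 north. Distance = √((-4659.36)² + (2512.89)²) = 5293.789 m.

5294 m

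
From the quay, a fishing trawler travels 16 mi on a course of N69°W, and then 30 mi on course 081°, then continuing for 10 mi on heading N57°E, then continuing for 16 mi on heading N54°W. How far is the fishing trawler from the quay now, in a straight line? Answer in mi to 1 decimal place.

Leg 1 (N69°W, 16 mi): east 16 sin 291° = -14.94, north 16 cos 291° = 5.73
Leg 2 (081°, 30 mi): east 30 sin 81° = 29.63, north 30 cos 81° = 4.69
Leg 3 (N57°E, 10 mi): east 10 sin 57° = 8.39, north 10 cos 57° = 5.45
Leg 4 (N54°W, 16 mi): east 16 sin 306° = -12.94, north 16 cos 306° = 9.40
Net: 10.14 east, 25.28 north. Distance = √((10.14)² + (25.28)²) = 27.234 mi.

27.2 mi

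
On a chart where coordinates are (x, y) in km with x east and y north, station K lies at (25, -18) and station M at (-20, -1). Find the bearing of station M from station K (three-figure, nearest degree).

291°

Δeast = -20 − 25 = -45.00; Δnorth = -1 − -18 = 17.00.
Bearing = atan2(Δeast, Δnorth) mod 360° = 290.70° ≈ 291°.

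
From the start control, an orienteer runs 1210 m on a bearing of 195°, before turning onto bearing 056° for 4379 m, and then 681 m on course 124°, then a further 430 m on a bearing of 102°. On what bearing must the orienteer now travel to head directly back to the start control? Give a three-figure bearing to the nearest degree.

259°

Leg 1 (195°, 1210 m): east 1210 sin 195° = -313.17, north 1210 cos 195° = -1168.77
Leg 2 (056°, 4379 m): east 4379 sin 56° = 3630.36, north 4379 cos 56° = 2448.71
Leg 3 (124°, 681 m): east 681 sin 124° = 564.57, north 681 cos 124° = -380.81
Leg 4 (102°, 430 m): east 430 sin 102° = 420.60, north 430 cos 102° = -89.40
Net displacement: 4302.36 east, 809.72 north. Direction back to start is (-4302.36, -809.72): bearing = atan2(-4302.36, -809.72) mod 360° = 259.34° ≈ 259°.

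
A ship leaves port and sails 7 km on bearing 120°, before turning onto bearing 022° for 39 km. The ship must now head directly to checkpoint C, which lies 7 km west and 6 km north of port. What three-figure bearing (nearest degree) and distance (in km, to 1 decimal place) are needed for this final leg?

226°, 38.4 km

Leg 1 (120°, 7 km): east 7 sin 120° = 6.06, north 7 cos 120° = -3.50
Leg 2 (022°, 39 km): east 39 sin 22° = 14.61, north 39 cos 22° = 36.16
Current position: (20.67, 32.66). Target: (-7, 6). Remaining: Δeast = -27.67, Δnorth = -26.66.
Bearing = atan2(-27.67, -26.66) mod 360° = 226.07°; distance = √((-27.67)² + (-26.66)²) = 38.425 km.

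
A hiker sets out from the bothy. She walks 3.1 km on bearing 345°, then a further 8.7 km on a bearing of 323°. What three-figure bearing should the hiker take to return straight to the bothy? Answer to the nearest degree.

Leg 1 (345°, 3.1 km): east 3.1 sin 345° = -0.80, north 3.1 cos 345° = 2.99
Leg 2 (323°, 8.7 km): east 8.7 sin 323° = -5.24, north 8.7 cos 323° = 6.95
Net displacement: -6.04 east, 9.94 north. Direction back to start is (6.04, -9.94): bearing = atan2(6.04, -9.94) mod 360° = 148.73° ≈ 149°.

149°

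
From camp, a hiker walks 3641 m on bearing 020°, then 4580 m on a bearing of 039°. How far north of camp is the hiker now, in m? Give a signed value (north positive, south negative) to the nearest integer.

Leg 1 (020°, 3641 m): east 3641 sin 20° = 1245.30, north 3641 cos 20° = 3421.42
Leg 2 (039°, 4580 m): east 4580 sin 39° = 2882.29, north 4580 cos 39° = 3559.33
Net north component: 6980.75 m.

6981 m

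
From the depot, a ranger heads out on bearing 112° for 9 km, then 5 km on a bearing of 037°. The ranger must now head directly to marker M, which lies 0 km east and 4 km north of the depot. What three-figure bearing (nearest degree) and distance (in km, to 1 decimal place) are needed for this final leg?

Leg 1 (112°, 9 km): east 9 sin 112° = 8.34, north 9 cos 112° = -3.37
Leg 2 (037°, 5 km): east 5 sin 37° = 3.01, north 5 cos 37° = 3.99
Current position: (11.35, 0.62). Target: (0, 4). Remaining: Δeast = -11.35, Δnorth = 3.38.
Bearing = atan2(-11.35, 3.38) mod 360° = 286.57°; distance = √((-11.35)² + (3.38)²) = 11.846 km.

287°, 11.8 km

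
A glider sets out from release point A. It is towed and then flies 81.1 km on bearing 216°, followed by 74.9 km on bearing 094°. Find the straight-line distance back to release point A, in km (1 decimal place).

Leg 1 (216°, 81.1 km): east 81.1 sin 216° = -47.67, north 81.1 cos 216° = -65.61
Leg 2 (094°, 74.9 km): east 74.9 sin 94° = 74.72, north 74.9 cos 94° = -5.22
Net: 27.05 east, -70.84 north. Distance = √((27.05)² + (-70.84)²) = 75.824 km.

75.8 km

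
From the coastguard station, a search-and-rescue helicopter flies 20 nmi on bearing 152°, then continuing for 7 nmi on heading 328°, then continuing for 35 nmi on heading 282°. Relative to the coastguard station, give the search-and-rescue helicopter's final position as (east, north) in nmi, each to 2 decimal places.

Leg 1 (152°, 20 nmi): east 20 sin 152° = 9.39, north 20 cos 152° = -17.66
Leg 2 (328°, 7 nmi): east 7 sin 328° = -3.71, north 7 cos 328° = 5.94
Leg 3 (282°, 35 nmi): east 35 sin 282° = -34.24, north 35 cos 282° = 7.28
Summing: -28.56 nmi east, -4.45 nmi north → (-28.56, -4.45).

(-28.56, -4.45)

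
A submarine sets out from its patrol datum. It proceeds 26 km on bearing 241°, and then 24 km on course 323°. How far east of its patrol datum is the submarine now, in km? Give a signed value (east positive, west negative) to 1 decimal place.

Leg 1 (241°, 26 km): east 26 sin 241° = -22.74, north 26 cos 241° = -12.61
Leg 2 (323°, 24 km): east 24 sin 323° = -14.44, north 24 cos 323° = 19.17
Net east component: -37.18 km.

-37.2 km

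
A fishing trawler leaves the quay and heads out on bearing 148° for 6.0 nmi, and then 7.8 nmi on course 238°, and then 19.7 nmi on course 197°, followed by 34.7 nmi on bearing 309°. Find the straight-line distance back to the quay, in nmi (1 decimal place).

36.7 nmi

Leg 1 (148°, 6.0 nmi): east 6.0 sin 148° = 3.18, north 6.0 cos 148° = -5.09
Leg 2 (238°, 7.8 nmi): east 7.8 sin 238° = -6.61, north 7.8 cos 238° = -4.13
Leg 3 (197°, 19.7 nmi): east 19.7 sin 197° = -5.76, north 19.7 cos 197° = -18.84
Leg 4 (309°, 34.7 nmi): east 34.7 sin 309° = -26.97, north 34.7 cos 309° = 21.84
Net: -36.16 east, -6.22 north. Distance = √((-36.16)² + (-6.22)²) = 36.694 nmi.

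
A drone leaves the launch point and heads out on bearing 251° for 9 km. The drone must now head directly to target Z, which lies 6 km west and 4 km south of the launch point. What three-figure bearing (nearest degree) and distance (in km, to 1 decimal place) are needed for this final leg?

Leg 1 (251°, 9 km): east 9 sin 251° = -8.51, north 9 cos 251° = -2.93
Current position: (-8.51, -2.93). Target: (-6, -4). Remaining: Δeast = 2.51, Δnorth = -1.07.
Bearing = atan2(2.51, -1.07) mod 360° = 113.09°; distance = √((2.51)² + (-1.07)²) = 2.728 km.

113°, 2.7 km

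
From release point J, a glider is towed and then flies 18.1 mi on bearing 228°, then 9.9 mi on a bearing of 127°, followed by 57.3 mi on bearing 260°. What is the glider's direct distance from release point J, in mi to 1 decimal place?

Leg 1 (228°, 18.1 mi): east 18.1 sin 228° = -13.45, north 18.1 cos 228° = -12.11
Leg 2 (127°, 9.9 mi): east 9.9 sin 127° = 7.91, north 9.9 cos 127° = -5.96
Leg 3 (260°, 57.3 mi): east 57.3 sin 260° = -56.43, north 57.3 cos 260° = -9.95
Net: -61.97 east, -28.02 north. Distance = √((-61.97)² + (-28.02)²) = 68.014 mi.

68.0 mi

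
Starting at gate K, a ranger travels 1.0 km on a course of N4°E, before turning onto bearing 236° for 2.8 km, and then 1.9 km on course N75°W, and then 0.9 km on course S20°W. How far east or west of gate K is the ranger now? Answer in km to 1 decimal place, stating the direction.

Leg 1 (N4°E, 1.0 km): east 1.0 sin 4° = 0.07, north 1.0 cos 4° = 1.00
Leg 2 (236°, 2.8 km): east 2.8 sin 236° = -2.32, north 2.8 cos 236° = -1.57
Leg 3 (N75°W, 1.9 km): east 1.9 sin 285° = -1.84, north 1.9 cos 285° = 0.49
Leg 4 (S20°W, 0.9 km): east 0.9 sin 200° = -0.31, north 0.9 cos 200° = -0.85
Net east component: -4.39 km.

4.4 km west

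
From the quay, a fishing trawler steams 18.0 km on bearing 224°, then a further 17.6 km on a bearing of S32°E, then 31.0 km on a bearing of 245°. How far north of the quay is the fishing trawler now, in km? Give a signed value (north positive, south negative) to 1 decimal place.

Leg 1 (224°, 18.0 km): east 18.0 sin 224° = -12.50, north 18.0 cos 224° = -12.95
Leg 2 (S32°E, 17.6 km): east 17.6 sin 148° = 9.33, north 17.6 cos 148° = -14.93
Leg 3 (245°, 31.0 km): east 31.0 sin 245° = -28.10, north 31.0 cos 245° = -13.10
Net north component: -40.97 km.

-41.0 km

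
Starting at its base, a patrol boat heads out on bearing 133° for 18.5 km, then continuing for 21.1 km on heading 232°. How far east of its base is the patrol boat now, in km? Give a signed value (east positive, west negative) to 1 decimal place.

Leg 1 (133°, 18.5 km): east 18.5 sin 133° = 13.53, north 18.5 cos 133° = -12.62
Leg 2 (232°, 21.1 km): east 21.1 sin 232° = -16.63, north 21.1 cos 232° = -12.99
Net east component: -3.10 km.

-3.1 km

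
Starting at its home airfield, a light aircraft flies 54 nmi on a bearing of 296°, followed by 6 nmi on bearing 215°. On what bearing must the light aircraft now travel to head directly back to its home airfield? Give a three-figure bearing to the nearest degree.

110°

Leg 1 (296°, 54 nmi): east 54 sin 296° = -48.53, north 54 cos 296° = 23.67
Leg 2 (215°, 6 nmi): east 6 sin 215° = -3.44, north 6 cos 215° = -4.91
Net displacement: -51.98 east, 18.76 north. Direction back to start is (51.98, -18.76): bearing = atan2(51.98, -18.76) mod 360° = 109.84° ≈ 110°.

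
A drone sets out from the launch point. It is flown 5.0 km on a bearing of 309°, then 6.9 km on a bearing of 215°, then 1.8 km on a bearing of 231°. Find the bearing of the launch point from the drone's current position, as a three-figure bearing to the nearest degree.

Leg 1 (309°, 5.0 km): east 5.0 sin 309° = -3.89, north 5.0 cos 309° = 3.15
Leg 2 (215°, 6.9 km): east 6.9 sin 215° = -3.96, north 6.9 cos 215° = -5.65
Leg 3 (231°, 1.8 km): east 1.8 sin 231° = -1.40, north 1.8 cos 231° = -1.13
Net displacement: -9.24 east, -3.64 north. Direction back to start is (9.24, 3.64): bearing = atan2(9.24, 3.64) mod 360° = 68.51° ≈ 069°.

069°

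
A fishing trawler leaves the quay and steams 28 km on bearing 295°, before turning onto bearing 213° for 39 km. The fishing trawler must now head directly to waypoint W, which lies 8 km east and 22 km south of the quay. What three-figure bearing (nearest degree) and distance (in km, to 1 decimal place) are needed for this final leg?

091°, 54.6 km

Leg 1 (295°, 28 km): east 28 sin 295° = -25.38, north 28 cos 295° = 11.83
Leg 2 (213°, 39 km): east 39 sin 213° = -21.24, north 39 cos 213° = -32.71
Current position: (-46.62, -20.87). Target: (8, -22). Remaining: Δeast = 54.62, Δnorth = -1.13.
Bearing = atan2(54.62, -1.13) mod 360° = 91.18°; distance = √((54.62)² + (-1.13)²) = 54.629 km.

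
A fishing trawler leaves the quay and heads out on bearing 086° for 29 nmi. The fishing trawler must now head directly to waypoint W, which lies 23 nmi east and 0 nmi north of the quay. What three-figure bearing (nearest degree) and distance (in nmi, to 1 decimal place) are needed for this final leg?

251°, 6.3 nmi

Leg 1 (086°, 29 nmi): east 29 sin 86° = 28.93, north 29 cos 86° = 2.02
Current position: (28.93, 2.02). Target: (23, 0). Remaining: Δeast = -5.93, Δnorth = -2.02.
Bearing = atan2(-5.93, -2.02) mod 360° = 251.16°; distance = √((-5.93)² + (-2.02)²) = 6.265 nmi.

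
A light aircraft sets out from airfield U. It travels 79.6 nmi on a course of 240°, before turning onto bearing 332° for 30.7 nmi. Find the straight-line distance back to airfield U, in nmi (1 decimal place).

Leg 1 (240°, 79.6 nmi): east 79.6 sin 240° = -68.94, north 79.6 cos 240° = -39.80
Leg 2 (332°, 30.7 nmi): east 30.7 sin 332° = -14.41, north 30.7 cos 332° = 27.11
Net: -83.35 east, -12.69 north. Distance = √((-83.35)² + (-12.69)²) = 84.309 nmi.

84.3 nmi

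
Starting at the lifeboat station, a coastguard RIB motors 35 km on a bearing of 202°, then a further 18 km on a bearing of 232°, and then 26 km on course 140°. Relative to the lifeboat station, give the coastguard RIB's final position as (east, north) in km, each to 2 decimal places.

(-10.58, -63.45)

Leg 1 (202°, 35 km): east 35 sin 202° = -13.11, north 35 cos 202° = -32.45
Leg 2 (232°, 18 km): east 18 sin 232° = -14.18, north 18 cos 232° = -11.08
Leg 3 (140°, 26 km): east 26 sin 140° = 16.71, north 26 cos 140° = -19.92
Summing: -10.58 km east, -63.45 km north → (-10.58, -63.45).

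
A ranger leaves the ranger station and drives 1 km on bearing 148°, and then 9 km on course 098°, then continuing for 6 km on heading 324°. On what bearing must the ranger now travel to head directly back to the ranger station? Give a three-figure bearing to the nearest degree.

Leg 1 (148°, 1 km): east 1 sin 148° = 0.53, north 1 cos 148° = -0.85
Leg 2 (098°, 9 km): east 9 sin 98° = 8.91, north 9 cos 98° = -1.25
Leg 3 (324°, 6 km): east 6 sin 324° = -3.53, north 6 cos 324° = 4.85
Net displacement: 5.92 east, 2.75 north. Direction back to start is (-5.92, -2.75): bearing = atan2(-5.92, -2.75) mod 360° = 245.04° ≈ 245°.

245°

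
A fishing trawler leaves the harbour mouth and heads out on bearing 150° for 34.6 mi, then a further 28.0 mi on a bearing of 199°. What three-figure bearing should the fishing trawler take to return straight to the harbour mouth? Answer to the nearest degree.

352°

Leg 1 (150°, 34.6 mi): east 34.6 sin 150° = 17.30, north 34.6 cos 150° = -29.96
Leg 2 (199°, 28.0 mi): east 28.0 sin 199° = -9.12, north 28.0 cos 199° = -26.47
Net displacement: 8.18 east, -56.44 north. Direction back to start is (-8.18, 56.44): bearing = atan2(-8.18, 56.44) mod 360° = 351.75° ≈ 352°.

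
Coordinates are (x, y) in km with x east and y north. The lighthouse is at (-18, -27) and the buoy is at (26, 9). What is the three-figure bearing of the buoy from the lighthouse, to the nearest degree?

051°

Δeast = 26 − -18 = 44.00; Δnorth = 9 − -27 = 36.00.
Bearing = atan2(Δeast, Δnorth) mod 360° = 50.71° ≈ 051°.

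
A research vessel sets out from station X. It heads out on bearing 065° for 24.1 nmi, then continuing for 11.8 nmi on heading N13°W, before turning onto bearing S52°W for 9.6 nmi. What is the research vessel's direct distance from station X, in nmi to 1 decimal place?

19.6 nmi

Leg 1 (065°, 24.1 nmi): east 24.1 sin 65° = 21.84, north 24.1 cos 65° = 10.19
Leg 2 (N13°W, 11.8 nmi): east 11.8 sin 347° = -2.65, north 11.8 cos 347° = 11.50
Leg 3 (S52°W, 9.6 nmi): east 9.6 sin 232° = -7.56, north 9.6 cos 232° = -5.91
Net: 11.62 east, 15.77 north. Distance = √((11.62)² + (15.77)²) = 19.592 nmi.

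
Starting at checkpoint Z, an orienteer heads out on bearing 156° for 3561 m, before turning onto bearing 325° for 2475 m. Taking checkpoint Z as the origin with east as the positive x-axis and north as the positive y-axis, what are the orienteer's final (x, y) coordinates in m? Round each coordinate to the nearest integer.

(29, -1226)

Leg 1 (156°, 3561 m): east 3561 sin 156° = 1448.39, north 3561 cos 156° = -3253.14
Leg 2 (325°, 2475 m): east 2475 sin 325° = -1419.60, north 2475 cos 325° = 2027.40
Summing: 28.79 m east, -1225.73 m north → (29, -1226).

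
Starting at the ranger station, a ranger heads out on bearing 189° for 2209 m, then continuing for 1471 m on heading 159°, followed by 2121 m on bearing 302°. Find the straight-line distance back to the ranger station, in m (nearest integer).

Leg 1 (189°, 2209 m): east 2209 sin 189° = -345.56, north 2209 cos 189° = -2181.80
Leg 2 (159°, 1471 m): east 1471 sin 159° = 527.16, north 1471 cos 159° = -1373.30
Leg 3 (302°, 2121 m): east 2121 sin 302° = -1798.71, north 2121 cos 302° = 1123.96
Net: -1617.11 east, -2431.14 north. Distance = √((-1617.11)² + (-2431.14)²) = 2919.847 m.

2920 m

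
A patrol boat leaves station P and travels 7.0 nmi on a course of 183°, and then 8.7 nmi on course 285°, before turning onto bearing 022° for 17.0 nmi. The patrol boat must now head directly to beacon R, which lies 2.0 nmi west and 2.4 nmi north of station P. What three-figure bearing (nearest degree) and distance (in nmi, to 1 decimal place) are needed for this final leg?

Leg 1 (183°, 7.0 nmi): east 7.0 sin 183° = -0.37, north 7.0 cos 183° = -6.99
Leg 2 (285°, 8.7 nmi): east 8.7 sin 285° = -8.40, north 8.7 cos 285° = 2.25
Leg 3 (022°, 17.0 nmi): east 17.0 sin 22° = 6.37, north 17.0 cos 22° = 15.76
Current position: (-2.40, 11.02). Target: (-2.0, 2.4). Remaining: Δeast = 0.40, Δnorth = -8.62.
Bearing = atan2(0.40, -8.62) mod 360° = 177.33°; distance = √((0.40)² + (-8.62)²) = 8.633 nmi.

177°, 8.6 nmi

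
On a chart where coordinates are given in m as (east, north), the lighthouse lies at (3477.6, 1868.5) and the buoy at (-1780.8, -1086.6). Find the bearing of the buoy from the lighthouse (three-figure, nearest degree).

Δeast = -1780.8 − 3477.6 = -5258.40; Δnorth = -1086.6 − 1868.5 = -2955.10.
Bearing = atan2(Δeast, Δnorth) mod 360° = 240.67° ≈ 241°.

241°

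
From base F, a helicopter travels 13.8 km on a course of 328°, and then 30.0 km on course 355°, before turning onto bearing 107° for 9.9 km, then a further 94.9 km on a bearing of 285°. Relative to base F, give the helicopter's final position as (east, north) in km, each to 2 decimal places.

Leg 1 (328°, 13.8 km): east 13.8 sin 328° = -7.31, north 13.8 cos 328° = 11.70
Leg 2 (355°, 30.0 km): east 30.0 sin 355° = -2.61, north 30.0 cos 355° = 29.89
Leg 3 (107°, 9.9 km): east 9.9 sin 107° = 9.47, north 9.9 cos 107° = -2.89
Leg 4 (285°, 94.9 km): east 94.9 sin 285° = -91.67, north 94.9 cos 285° = 24.56
Summing: -92.13 km east, 63.26 km north → (-92.13, 63.26).

(-92.13, 63.26)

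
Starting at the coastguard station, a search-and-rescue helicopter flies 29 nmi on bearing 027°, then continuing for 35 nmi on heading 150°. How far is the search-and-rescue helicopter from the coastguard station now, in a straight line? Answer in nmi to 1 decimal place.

Leg 1 (027°, 29 nmi): east 29 sin 27° = 13.17, north 29 cos 27° = 25.84
Leg 2 (150°, 35 nmi): east 35 sin 150° = 17.50, north 35 cos 150° = -30.31
Net: 30.67 east, -4.47 north. Distance = √((30.67)² + (-4.47)²) = 30.990 nmi.

31.0 nmi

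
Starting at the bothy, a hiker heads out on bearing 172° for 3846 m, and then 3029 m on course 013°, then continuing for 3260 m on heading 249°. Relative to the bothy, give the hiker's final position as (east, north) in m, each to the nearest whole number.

Leg 1 (172°, 3846 m): east 3846 sin 172° = 535.26, north 3846 cos 172° = -3808.57
Leg 2 (013°, 3029 m): east 3029 sin 13° = 681.38, north 3029 cos 13° = 2951.37
Leg 3 (249°, 3260 m): east 3260 sin 249° = -3043.47, north 3260 cos 249° = -1168.28
Summing: -1826.84 m east, -2025.48 m north → (-1827, -2025).

(-1827, -2025)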